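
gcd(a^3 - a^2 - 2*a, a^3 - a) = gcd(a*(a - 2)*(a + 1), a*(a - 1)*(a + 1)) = a^2 + a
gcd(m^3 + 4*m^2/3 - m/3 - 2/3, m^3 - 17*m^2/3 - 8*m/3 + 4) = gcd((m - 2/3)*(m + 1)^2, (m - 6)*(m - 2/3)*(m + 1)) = m^2 + m/3 - 2/3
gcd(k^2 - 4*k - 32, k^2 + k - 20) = 1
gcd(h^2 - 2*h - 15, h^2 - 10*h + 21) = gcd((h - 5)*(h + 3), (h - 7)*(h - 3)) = 1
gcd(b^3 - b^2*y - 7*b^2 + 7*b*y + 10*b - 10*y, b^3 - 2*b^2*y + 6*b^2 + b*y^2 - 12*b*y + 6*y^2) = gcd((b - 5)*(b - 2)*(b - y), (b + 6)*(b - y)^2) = -b + y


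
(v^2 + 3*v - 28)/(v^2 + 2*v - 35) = (v - 4)/(v - 5)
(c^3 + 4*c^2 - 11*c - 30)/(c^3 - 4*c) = (c^2 + 2*c - 15)/(c*(c - 2))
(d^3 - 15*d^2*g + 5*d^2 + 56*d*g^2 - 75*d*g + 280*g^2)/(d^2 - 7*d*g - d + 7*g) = (d^2 - 8*d*g + 5*d - 40*g)/(d - 1)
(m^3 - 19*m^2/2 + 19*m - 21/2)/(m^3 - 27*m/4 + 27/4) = 2*(m^2 - 8*m + 7)/(2*m^2 + 3*m - 9)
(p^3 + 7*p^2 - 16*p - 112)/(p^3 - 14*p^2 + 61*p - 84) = (p^2 + 11*p + 28)/(p^2 - 10*p + 21)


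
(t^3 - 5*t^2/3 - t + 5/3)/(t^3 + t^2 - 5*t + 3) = (3*t^2 - 2*t - 5)/(3*(t^2 + 2*t - 3))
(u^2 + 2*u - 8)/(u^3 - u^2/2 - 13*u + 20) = 2/(2*u - 5)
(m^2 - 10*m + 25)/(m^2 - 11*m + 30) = (m - 5)/(m - 6)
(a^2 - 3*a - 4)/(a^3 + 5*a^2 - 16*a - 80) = (a + 1)/(a^2 + 9*a + 20)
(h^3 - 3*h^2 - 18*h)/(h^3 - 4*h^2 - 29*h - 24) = h*(h - 6)/(h^2 - 7*h - 8)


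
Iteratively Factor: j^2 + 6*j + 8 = (j + 4)*(j + 2)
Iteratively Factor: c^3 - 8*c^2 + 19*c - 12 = (c - 4)*(c^2 - 4*c + 3) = (c - 4)*(c - 3)*(c - 1)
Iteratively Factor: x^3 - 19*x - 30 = (x + 3)*(x^2 - 3*x - 10) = (x + 2)*(x + 3)*(x - 5)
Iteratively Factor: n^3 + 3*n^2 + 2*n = (n)*(n^2 + 3*n + 2) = n*(n + 2)*(n + 1)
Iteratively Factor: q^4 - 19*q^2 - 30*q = (q)*(q^3 - 19*q - 30) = q*(q + 3)*(q^2 - 3*q - 10) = q*(q - 5)*(q + 3)*(q + 2)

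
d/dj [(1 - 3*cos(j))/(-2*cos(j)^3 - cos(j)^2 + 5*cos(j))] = (12*cos(j)^3 - 3*cos(j)^2 - 2*cos(j) + 5)*sin(j)/((cos(j) + cos(2*j) - 4)^2*cos(j)^2)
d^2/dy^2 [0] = 0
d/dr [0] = 0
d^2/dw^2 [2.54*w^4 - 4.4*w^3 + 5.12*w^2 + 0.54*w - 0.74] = 30.48*w^2 - 26.4*w + 10.24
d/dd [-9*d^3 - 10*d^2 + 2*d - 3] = -27*d^2 - 20*d + 2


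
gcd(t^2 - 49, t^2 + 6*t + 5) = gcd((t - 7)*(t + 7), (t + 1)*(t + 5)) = 1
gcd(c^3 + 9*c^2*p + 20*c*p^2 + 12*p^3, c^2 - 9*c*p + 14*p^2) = 1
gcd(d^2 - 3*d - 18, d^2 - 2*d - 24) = d - 6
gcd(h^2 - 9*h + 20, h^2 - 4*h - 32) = 1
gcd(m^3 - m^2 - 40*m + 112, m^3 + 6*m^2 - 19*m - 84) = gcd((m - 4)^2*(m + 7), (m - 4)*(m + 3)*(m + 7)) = m^2 + 3*m - 28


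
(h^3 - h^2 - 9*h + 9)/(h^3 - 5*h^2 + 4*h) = (h^2 - 9)/(h*(h - 4))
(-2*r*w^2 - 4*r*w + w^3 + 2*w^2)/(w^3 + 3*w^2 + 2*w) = (-2*r + w)/(w + 1)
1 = 1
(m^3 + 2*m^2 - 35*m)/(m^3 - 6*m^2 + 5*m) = (m + 7)/(m - 1)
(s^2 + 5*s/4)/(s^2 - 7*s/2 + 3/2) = s*(4*s + 5)/(2*(2*s^2 - 7*s + 3))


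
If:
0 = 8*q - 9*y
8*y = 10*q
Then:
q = 0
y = 0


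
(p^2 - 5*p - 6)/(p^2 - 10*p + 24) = (p + 1)/(p - 4)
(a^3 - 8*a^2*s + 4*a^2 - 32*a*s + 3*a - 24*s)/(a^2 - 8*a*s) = a + 4 + 3/a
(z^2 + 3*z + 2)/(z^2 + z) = (z + 2)/z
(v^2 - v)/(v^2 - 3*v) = (v - 1)/(v - 3)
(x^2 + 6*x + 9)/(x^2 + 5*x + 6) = (x + 3)/(x + 2)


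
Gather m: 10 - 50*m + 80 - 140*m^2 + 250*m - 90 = -140*m^2 + 200*m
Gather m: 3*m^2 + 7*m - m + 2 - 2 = 3*m^2 + 6*m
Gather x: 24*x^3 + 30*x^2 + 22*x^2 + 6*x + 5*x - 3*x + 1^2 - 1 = 24*x^3 + 52*x^2 + 8*x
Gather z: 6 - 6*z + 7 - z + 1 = 14 - 7*z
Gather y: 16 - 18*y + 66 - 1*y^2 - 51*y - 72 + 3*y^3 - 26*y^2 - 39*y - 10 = 3*y^3 - 27*y^2 - 108*y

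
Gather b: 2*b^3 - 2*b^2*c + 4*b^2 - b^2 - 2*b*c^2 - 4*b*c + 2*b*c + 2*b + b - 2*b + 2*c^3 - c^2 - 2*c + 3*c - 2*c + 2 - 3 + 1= 2*b^3 + b^2*(3 - 2*c) + b*(-2*c^2 - 2*c + 1) + 2*c^3 - c^2 - c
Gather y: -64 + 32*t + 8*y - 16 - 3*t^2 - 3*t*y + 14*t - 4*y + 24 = -3*t^2 + 46*t + y*(4 - 3*t) - 56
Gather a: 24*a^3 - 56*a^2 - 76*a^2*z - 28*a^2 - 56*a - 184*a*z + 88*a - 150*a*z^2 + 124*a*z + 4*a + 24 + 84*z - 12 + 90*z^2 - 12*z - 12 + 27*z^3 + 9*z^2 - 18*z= 24*a^3 + a^2*(-76*z - 84) + a*(-150*z^2 - 60*z + 36) + 27*z^3 + 99*z^2 + 54*z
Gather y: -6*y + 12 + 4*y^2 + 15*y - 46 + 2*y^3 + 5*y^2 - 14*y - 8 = 2*y^3 + 9*y^2 - 5*y - 42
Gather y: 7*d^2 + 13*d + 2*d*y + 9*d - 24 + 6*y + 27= 7*d^2 + 22*d + y*(2*d + 6) + 3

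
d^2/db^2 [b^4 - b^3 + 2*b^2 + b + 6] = 12*b^2 - 6*b + 4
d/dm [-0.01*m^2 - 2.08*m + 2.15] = -0.02*m - 2.08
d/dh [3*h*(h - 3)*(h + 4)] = 9*h^2 + 6*h - 36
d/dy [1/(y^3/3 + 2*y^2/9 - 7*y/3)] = 9*(-9*y^2 - 4*y + 21)/(y^2*(3*y^2 + 2*y - 21)^2)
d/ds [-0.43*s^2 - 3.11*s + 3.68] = -0.86*s - 3.11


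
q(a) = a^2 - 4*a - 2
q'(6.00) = 8.00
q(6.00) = 10.00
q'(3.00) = 2.00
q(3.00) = -5.00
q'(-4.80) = -13.60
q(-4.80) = 40.24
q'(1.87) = -0.26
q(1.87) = -5.98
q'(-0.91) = -5.82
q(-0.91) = 2.47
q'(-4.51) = -13.02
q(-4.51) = 36.38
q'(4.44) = 4.88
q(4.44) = -0.05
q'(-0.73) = -5.46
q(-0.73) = 1.45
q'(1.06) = -1.88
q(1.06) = -5.12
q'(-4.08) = -12.16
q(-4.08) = 30.97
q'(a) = 2*a - 4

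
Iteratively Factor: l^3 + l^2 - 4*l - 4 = (l - 2)*(l^2 + 3*l + 2) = (l - 2)*(l + 2)*(l + 1)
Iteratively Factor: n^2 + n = (n + 1)*(n)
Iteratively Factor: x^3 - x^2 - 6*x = (x)*(x^2 - x - 6) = x*(x - 3)*(x + 2)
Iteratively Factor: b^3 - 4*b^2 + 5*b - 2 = (b - 1)*(b^2 - 3*b + 2) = (b - 2)*(b - 1)*(b - 1)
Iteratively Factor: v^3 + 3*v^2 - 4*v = (v - 1)*(v^2 + 4*v) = v*(v - 1)*(v + 4)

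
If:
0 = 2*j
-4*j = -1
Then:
No Solution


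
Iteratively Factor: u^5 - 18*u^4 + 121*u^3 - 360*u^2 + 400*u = (u - 5)*(u^4 - 13*u^3 + 56*u^2 - 80*u) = (u - 5)*(u - 4)*(u^3 - 9*u^2 + 20*u) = u*(u - 5)*(u - 4)*(u^2 - 9*u + 20) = u*(u - 5)^2*(u - 4)*(u - 4)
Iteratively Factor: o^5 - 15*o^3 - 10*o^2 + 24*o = (o)*(o^4 - 15*o^2 - 10*o + 24) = o*(o + 3)*(o^3 - 3*o^2 - 6*o + 8) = o*(o - 4)*(o + 3)*(o^2 + o - 2) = o*(o - 4)*(o - 1)*(o + 3)*(o + 2)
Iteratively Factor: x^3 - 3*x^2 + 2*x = (x)*(x^2 - 3*x + 2) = x*(x - 1)*(x - 2)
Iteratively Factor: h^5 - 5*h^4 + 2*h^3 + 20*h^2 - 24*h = (h + 2)*(h^4 - 7*h^3 + 16*h^2 - 12*h) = (h - 3)*(h + 2)*(h^3 - 4*h^2 + 4*h) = (h - 3)*(h - 2)*(h + 2)*(h^2 - 2*h) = h*(h - 3)*(h - 2)*(h + 2)*(h - 2)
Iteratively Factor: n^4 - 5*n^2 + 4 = (n + 2)*(n^3 - 2*n^2 - n + 2) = (n + 1)*(n + 2)*(n^2 - 3*n + 2) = (n - 2)*(n + 1)*(n + 2)*(n - 1)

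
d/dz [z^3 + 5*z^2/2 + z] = 3*z^2 + 5*z + 1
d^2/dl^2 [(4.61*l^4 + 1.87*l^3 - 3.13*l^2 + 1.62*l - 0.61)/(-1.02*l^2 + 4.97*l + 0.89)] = (-9.59248800000001*l^6 + 140.219604*l^5 - 658.117146*l^4 - 393.675598*l^3 - 72.59205*l^2 - 36.265182*l + 50.532652)/(1.061208*l^6 - 15.512364*l^5 + 72.806886*l^4 - 95.692877*l^3 - 63.527577*l^2 - 11.810211*l - 0.704969)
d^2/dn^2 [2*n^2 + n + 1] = 4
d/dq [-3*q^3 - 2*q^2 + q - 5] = -9*q^2 - 4*q + 1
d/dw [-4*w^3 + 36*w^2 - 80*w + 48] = -12*w^2 + 72*w - 80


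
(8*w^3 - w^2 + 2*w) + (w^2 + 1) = 8*w^3 + 2*w + 1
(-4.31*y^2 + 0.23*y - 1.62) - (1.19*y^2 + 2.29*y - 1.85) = -5.5*y^2 - 2.06*y + 0.23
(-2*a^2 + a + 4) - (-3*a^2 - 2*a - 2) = a^2 + 3*a + 6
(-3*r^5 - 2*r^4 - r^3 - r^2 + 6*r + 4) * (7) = -21*r^5 - 14*r^4 - 7*r^3 - 7*r^2 + 42*r + 28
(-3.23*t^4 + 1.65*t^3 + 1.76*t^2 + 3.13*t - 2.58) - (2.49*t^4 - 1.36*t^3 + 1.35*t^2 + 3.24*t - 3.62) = -5.72*t^4 + 3.01*t^3 + 0.41*t^2 - 0.11*t + 1.04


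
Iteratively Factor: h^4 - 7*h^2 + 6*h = (h - 2)*(h^3 + 2*h^2 - 3*h) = h*(h - 2)*(h^2 + 2*h - 3) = h*(h - 2)*(h - 1)*(h + 3)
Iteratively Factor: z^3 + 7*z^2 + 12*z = (z + 4)*(z^2 + 3*z) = z*(z + 4)*(z + 3)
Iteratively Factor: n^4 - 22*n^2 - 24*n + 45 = (n - 5)*(n^3 + 5*n^2 + 3*n - 9) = (n - 5)*(n + 3)*(n^2 + 2*n - 3) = (n - 5)*(n + 3)^2*(n - 1)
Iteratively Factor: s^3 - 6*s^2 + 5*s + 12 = (s - 3)*(s^2 - 3*s - 4) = (s - 3)*(s + 1)*(s - 4)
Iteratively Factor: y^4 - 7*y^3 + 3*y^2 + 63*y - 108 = (y - 3)*(y^3 - 4*y^2 - 9*y + 36) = (y - 4)*(y - 3)*(y^2 - 9) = (y - 4)*(y - 3)^2*(y + 3)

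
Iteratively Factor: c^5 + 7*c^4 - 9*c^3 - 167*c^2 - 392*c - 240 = (c + 3)*(c^4 + 4*c^3 - 21*c^2 - 104*c - 80) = (c - 5)*(c + 3)*(c^3 + 9*c^2 + 24*c + 16) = (c - 5)*(c + 3)*(c + 4)*(c^2 + 5*c + 4) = (c - 5)*(c + 3)*(c + 4)^2*(c + 1)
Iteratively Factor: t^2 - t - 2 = (t - 2)*(t + 1)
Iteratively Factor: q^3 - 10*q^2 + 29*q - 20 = (q - 5)*(q^2 - 5*q + 4) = (q - 5)*(q - 1)*(q - 4)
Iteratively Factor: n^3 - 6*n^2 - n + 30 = (n - 3)*(n^2 - 3*n - 10) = (n - 3)*(n + 2)*(n - 5)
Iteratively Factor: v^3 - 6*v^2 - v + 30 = (v + 2)*(v^2 - 8*v + 15) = (v - 5)*(v + 2)*(v - 3)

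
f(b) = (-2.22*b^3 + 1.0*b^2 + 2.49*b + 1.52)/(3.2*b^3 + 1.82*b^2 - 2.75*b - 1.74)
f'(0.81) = -16.77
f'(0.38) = -0.98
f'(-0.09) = 0.26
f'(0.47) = -1.40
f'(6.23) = -0.02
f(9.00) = -0.62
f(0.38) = -1.06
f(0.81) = -2.81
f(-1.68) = -1.49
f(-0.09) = -0.88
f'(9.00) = -0.01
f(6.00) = -0.58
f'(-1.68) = -1.06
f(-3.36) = -0.95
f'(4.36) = -0.04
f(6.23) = -0.58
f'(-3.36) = -0.10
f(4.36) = -0.53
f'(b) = (-9.6*b^2 - 3.64*b + 2.75)*(-2.22*b^3 + 1.0*b^2 + 2.49*b + 1.52)/(3.2*b^3 + 1.82*b^2 - 2.75*b - 1.74)^2 + (-6.66*b^2 + 2.0*b + 2.49)/(3.2*b^3 + 1.82*b^2 - 2.75*b - 1.74) = (3.5527136788005e-15*b^5 - 7.2404*b^4 - 3.72600000000001*b^3 - 10.2854*b^2 - 9.0128*b - 0.152600000000001)/(10.24*b^6 + 11.648*b^5 - 14.2876*b^4 - 21.146*b^3 + 1.2289*b^2 + 9.57*b + 3.0276)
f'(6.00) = -0.02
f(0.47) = -1.17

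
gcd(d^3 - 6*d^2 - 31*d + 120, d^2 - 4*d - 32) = d - 8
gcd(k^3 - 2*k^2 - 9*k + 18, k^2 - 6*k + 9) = k - 3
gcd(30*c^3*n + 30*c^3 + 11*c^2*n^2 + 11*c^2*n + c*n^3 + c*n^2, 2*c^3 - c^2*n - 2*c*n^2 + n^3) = 1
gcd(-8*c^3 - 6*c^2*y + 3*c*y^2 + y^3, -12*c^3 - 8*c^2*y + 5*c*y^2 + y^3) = -2*c^2 - c*y + y^2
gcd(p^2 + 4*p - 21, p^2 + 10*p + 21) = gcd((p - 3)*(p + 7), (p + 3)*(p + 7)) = p + 7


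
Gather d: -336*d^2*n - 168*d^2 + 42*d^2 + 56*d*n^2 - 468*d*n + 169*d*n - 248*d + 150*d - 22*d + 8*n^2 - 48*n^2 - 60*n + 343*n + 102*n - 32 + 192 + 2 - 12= d^2*(-336*n - 126) + d*(56*n^2 - 299*n - 120) - 40*n^2 + 385*n + 150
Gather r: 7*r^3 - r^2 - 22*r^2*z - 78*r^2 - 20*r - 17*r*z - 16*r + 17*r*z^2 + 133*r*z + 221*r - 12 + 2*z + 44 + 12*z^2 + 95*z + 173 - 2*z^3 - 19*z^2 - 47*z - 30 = 7*r^3 + r^2*(-22*z - 79) + r*(17*z^2 + 116*z + 185) - 2*z^3 - 7*z^2 + 50*z + 175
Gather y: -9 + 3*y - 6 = 3*y - 15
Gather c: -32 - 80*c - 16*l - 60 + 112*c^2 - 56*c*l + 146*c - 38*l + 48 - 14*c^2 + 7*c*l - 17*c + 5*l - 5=98*c^2 + c*(49 - 49*l) - 49*l - 49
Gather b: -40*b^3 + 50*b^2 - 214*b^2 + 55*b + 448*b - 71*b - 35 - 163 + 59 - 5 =-40*b^3 - 164*b^2 + 432*b - 144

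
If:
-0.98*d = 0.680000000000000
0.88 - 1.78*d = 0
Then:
No Solution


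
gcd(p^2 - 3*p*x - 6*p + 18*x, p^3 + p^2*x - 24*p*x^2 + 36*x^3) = -p + 3*x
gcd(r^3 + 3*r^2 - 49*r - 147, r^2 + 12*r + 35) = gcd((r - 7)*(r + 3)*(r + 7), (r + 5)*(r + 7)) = r + 7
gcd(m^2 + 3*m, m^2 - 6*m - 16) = 1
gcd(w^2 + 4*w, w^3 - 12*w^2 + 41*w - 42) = 1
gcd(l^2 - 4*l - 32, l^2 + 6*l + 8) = l + 4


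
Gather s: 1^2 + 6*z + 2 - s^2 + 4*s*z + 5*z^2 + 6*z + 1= -s^2 + 4*s*z + 5*z^2 + 12*z + 4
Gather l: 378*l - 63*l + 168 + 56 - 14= 315*l + 210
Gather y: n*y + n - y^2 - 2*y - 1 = n - y^2 + y*(n - 2) - 1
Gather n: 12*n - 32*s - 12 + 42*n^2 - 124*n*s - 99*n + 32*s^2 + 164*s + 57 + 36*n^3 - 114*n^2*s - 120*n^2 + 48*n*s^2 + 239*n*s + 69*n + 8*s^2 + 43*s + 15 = 36*n^3 + n^2*(-114*s - 78) + n*(48*s^2 + 115*s - 18) + 40*s^2 + 175*s + 60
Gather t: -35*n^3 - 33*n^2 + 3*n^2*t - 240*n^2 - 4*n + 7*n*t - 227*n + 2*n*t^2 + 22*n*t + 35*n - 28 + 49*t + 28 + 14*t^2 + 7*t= -35*n^3 - 273*n^2 - 196*n + t^2*(2*n + 14) + t*(3*n^2 + 29*n + 56)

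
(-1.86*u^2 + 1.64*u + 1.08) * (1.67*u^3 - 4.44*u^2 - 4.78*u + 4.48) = -3.1062*u^5 + 10.9972*u^4 + 3.4128*u^3 - 20.9672*u^2 + 2.1848*u + 4.8384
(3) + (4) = 7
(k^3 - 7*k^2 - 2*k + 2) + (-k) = k^3 - 7*k^2 - 3*k + 2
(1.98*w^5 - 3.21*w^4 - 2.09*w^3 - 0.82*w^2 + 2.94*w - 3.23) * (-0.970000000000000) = -1.9206*w^5 + 3.1137*w^4 + 2.0273*w^3 + 0.7954*w^2 - 2.8518*w + 3.1331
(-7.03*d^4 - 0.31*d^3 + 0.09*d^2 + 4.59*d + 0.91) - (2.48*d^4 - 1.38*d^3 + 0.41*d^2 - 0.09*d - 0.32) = -9.51*d^4 + 1.07*d^3 - 0.32*d^2 + 4.68*d + 1.23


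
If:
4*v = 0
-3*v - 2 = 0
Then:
No Solution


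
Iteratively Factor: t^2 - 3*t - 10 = (t - 5)*(t + 2)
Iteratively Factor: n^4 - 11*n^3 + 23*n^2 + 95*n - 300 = (n - 4)*(n^3 - 7*n^2 - 5*n + 75) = (n - 4)*(n + 3)*(n^2 - 10*n + 25) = (n - 5)*(n - 4)*(n + 3)*(n - 5)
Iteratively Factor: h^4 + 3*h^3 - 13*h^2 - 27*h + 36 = (h + 3)*(h^3 - 13*h + 12) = (h - 1)*(h + 3)*(h^2 + h - 12) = (h - 3)*(h - 1)*(h + 3)*(h + 4)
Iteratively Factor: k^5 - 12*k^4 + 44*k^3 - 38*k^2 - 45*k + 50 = (k + 1)*(k^4 - 13*k^3 + 57*k^2 - 95*k + 50) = (k - 5)*(k + 1)*(k^3 - 8*k^2 + 17*k - 10) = (k - 5)*(k - 2)*(k + 1)*(k^2 - 6*k + 5) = (k - 5)^2*(k - 2)*(k + 1)*(k - 1)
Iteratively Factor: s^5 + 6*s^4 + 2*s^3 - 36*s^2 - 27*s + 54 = (s - 1)*(s^4 + 7*s^3 + 9*s^2 - 27*s - 54) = (s - 2)*(s - 1)*(s^3 + 9*s^2 + 27*s + 27) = (s - 2)*(s - 1)*(s + 3)*(s^2 + 6*s + 9) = (s - 2)*(s - 1)*(s + 3)^2*(s + 3)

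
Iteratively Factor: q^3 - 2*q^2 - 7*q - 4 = (q + 1)*(q^2 - 3*q - 4) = (q + 1)^2*(q - 4)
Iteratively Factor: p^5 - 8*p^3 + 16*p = (p)*(p^4 - 8*p^2 + 16) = p*(p + 2)*(p^3 - 2*p^2 - 4*p + 8) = p*(p + 2)^2*(p^2 - 4*p + 4) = p*(p - 2)*(p + 2)^2*(p - 2)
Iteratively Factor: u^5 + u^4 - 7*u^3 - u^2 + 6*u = (u)*(u^4 + u^3 - 7*u^2 - u + 6) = u*(u - 2)*(u^3 + 3*u^2 - u - 3) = u*(u - 2)*(u + 3)*(u^2 - 1) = u*(u - 2)*(u - 1)*(u + 3)*(u + 1)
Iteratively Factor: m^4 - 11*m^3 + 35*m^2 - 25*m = (m - 5)*(m^3 - 6*m^2 + 5*m) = (m - 5)^2*(m^2 - m) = m*(m - 5)^2*(m - 1)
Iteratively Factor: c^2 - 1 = (c - 1)*(c + 1)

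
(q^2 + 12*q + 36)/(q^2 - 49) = (q^2 + 12*q + 36)/(q^2 - 49)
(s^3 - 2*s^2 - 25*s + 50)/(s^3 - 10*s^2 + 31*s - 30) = (s + 5)/(s - 3)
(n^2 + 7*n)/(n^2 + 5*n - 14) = n/(n - 2)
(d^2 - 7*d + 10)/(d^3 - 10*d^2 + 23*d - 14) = (d - 5)/(d^2 - 8*d + 7)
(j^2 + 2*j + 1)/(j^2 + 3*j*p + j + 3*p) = (j + 1)/(j + 3*p)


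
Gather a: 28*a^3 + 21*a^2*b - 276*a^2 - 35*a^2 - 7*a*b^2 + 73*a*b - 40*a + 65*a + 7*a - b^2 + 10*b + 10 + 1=28*a^3 + a^2*(21*b - 311) + a*(-7*b^2 + 73*b + 32) - b^2 + 10*b + 11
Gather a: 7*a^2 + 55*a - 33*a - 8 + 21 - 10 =7*a^2 + 22*a + 3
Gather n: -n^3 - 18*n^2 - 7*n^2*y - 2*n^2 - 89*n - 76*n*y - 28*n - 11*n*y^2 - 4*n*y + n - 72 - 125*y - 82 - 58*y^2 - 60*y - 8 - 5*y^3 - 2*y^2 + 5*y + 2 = -n^3 + n^2*(-7*y - 20) + n*(-11*y^2 - 80*y - 116) - 5*y^3 - 60*y^2 - 180*y - 160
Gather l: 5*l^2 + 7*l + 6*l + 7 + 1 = 5*l^2 + 13*l + 8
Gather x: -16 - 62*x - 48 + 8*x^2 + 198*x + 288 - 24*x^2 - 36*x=-16*x^2 + 100*x + 224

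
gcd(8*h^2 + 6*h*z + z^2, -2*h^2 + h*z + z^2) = 2*h + z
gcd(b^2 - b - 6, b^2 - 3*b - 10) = b + 2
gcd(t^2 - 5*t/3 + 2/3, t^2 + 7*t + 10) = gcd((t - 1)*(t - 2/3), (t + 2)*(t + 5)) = 1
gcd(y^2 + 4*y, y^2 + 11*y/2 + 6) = y + 4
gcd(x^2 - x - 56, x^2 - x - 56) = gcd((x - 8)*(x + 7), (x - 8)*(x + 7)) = x^2 - x - 56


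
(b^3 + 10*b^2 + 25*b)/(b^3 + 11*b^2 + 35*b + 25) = b/(b + 1)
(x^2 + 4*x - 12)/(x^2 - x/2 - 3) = 2*(x + 6)/(2*x + 3)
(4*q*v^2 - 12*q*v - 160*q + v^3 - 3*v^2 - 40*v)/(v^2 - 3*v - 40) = 4*q + v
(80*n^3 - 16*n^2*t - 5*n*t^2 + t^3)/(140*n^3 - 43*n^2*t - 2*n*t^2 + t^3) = (4*n + t)/(7*n + t)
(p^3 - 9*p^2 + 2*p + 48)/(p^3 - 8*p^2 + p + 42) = (p - 8)/(p - 7)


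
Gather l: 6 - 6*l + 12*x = -6*l + 12*x + 6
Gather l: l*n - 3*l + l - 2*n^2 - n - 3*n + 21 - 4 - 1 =l*(n - 2) - 2*n^2 - 4*n + 16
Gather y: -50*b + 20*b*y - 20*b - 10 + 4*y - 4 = -70*b + y*(20*b + 4) - 14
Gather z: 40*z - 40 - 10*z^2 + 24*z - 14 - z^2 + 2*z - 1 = -11*z^2 + 66*z - 55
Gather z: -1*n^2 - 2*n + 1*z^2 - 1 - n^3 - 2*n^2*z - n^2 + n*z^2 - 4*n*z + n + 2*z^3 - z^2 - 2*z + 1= -n^3 - 2*n^2 + n*z^2 - n + 2*z^3 + z*(-2*n^2 - 4*n - 2)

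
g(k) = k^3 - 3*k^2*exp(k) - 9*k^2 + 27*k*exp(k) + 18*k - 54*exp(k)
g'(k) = -3*k^2*exp(k) + 3*k^2 + 21*k*exp(k) - 18*k - 27*exp(k) + 18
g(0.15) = -55.61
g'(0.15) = -12.42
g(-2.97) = -167.29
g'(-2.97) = 91.98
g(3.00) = 0.00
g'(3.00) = 171.77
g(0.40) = -59.34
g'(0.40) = -17.18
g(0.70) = -65.11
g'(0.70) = -20.86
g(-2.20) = -107.98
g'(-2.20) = 62.40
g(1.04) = -72.40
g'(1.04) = -21.25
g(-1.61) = -77.52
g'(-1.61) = 41.05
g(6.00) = 0.00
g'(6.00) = -3612.86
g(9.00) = -437404.53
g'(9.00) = -656250.80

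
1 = 1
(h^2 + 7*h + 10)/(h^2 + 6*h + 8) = (h + 5)/(h + 4)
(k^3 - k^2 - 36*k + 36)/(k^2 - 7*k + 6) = k + 6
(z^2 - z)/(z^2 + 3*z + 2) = z*(z - 1)/(z^2 + 3*z + 2)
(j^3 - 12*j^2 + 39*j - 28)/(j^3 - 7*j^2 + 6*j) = (j^2 - 11*j + 28)/(j*(j - 6))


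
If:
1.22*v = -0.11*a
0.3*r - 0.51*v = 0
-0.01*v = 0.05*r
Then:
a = 0.00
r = 0.00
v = 0.00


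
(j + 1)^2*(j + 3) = j^3 + 5*j^2 + 7*j + 3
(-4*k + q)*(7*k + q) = -28*k^2 + 3*k*q + q^2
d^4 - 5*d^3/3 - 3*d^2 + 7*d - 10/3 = (d - 5/3)*(d - 1)^2*(d + 2)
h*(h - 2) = h^2 - 2*h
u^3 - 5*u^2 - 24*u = u*(u - 8)*(u + 3)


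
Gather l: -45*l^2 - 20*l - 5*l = -45*l^2 - 25*l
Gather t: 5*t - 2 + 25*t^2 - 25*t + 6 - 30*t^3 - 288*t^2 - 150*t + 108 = -30*t^3 - 263*t^2 - 170*t + 112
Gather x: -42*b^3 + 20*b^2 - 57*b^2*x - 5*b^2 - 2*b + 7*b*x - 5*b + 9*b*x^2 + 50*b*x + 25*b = -42*b^3 + 15*b^2 + 9*b*x^2 + 18*b + x*(-57*b^2 + 57*b)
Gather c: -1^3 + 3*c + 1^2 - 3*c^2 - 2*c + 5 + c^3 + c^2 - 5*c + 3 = c^3 - 2*c^2 - 4*c + 8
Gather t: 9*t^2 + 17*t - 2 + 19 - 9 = 9*t^2 + 17*t + 8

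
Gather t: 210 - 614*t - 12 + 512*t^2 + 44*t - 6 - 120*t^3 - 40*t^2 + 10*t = -120*t^3 + 472*t^2 - 560*t + 192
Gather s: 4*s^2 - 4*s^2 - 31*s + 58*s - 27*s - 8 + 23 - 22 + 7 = 0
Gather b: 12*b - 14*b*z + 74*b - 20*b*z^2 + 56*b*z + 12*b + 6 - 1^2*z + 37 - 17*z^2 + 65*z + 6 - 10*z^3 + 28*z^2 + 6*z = b*(-20*z^2 + 42*z + 98) - 10*z^3 + 11*z^2 + 70*z + 49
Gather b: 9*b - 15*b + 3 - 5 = -6*b - 2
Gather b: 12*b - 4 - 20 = 12*b - 24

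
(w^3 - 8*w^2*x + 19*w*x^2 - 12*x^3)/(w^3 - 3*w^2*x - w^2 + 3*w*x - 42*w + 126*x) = (w^2 - 5*w*x + 4*x^2)/(w^2 - w - 42)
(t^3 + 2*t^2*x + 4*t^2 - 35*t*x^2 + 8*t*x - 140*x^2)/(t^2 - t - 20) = (t^2 + 2*t*x - 35*x^2)/(t - 5)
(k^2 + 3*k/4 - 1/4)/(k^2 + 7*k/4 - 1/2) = (k + 1)/(k + 2)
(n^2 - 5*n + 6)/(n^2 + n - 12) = (n - 2)/(n + 4)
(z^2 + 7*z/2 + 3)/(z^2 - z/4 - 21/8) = 4*(z + 2)/(4*z - 7)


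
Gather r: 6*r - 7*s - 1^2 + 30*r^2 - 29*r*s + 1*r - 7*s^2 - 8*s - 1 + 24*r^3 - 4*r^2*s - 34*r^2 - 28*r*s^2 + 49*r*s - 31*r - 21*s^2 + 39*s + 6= 24*r^3 + r^2*(-4*s - 4) + r*(-28*s^2 + 20*s - 24) - 28*s^2 + 24*s + 4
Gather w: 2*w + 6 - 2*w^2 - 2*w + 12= 18 - 2*w^2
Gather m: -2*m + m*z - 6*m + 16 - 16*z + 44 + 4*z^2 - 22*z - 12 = m*(z - 8) + 4*z^2 - 38*z + 48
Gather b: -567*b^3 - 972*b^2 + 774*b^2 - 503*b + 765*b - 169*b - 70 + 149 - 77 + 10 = -567*b^3 - 198*b^2 + 93*b + 12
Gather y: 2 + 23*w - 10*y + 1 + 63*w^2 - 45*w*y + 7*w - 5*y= 63*w^2 + 30*w + y*(-45*w - 15) + 3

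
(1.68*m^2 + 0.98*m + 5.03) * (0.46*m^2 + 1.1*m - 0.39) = 0.7728*m^4 + 2.2988*m^3 + 2.7366*m^2 + 5.1508*m - 1.9617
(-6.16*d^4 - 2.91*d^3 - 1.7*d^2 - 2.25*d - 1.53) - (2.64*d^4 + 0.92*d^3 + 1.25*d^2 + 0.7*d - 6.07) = -8.8*d^4 - 3.83*d^3 - 2.95*d^2 - 2.95*d + 4.54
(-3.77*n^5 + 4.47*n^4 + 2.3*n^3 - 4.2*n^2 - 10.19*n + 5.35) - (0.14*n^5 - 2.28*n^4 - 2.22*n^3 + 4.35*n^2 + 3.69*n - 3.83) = -3.91*n^5 + 6.75*n^4 + 4.52*n^3 - 8.55*n^2 - 13.88*n + 9.18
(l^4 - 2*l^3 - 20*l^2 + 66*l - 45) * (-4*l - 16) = -4*l^5 - 8*l^4 + 112*l^3 + 56*l^2 - 876*l + 720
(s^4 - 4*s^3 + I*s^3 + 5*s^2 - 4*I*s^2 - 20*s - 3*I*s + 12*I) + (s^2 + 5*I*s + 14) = s^4 - 4*s^3 + I*s^3 + 6*s^2 - 4*I*s^2 - 20*s + 2*I*s + 14 + 12*I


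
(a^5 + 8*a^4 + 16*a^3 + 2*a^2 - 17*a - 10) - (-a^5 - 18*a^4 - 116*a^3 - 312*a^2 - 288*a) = 2*a^5 + 26*a^4 + 132*a^3 + 314*a^2 + 271*a - 10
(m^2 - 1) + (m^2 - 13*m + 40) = 2*m^2 - 13*m + 39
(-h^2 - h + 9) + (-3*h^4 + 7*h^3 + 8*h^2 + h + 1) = -3*h^4 + 7*h^3 + 7*h^2 + 10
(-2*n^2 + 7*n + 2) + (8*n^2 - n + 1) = 6*n^2 + 6*n + 3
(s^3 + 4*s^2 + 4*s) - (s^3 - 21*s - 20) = 4*s^2 + 25*s + 20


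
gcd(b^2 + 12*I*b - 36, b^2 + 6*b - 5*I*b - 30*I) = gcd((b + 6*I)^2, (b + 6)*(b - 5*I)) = 1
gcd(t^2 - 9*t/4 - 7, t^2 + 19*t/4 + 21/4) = t + 7/4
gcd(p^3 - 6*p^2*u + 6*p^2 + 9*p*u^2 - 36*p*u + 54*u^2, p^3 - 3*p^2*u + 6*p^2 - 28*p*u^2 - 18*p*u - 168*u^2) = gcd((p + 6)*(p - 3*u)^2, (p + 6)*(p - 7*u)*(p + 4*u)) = p + 6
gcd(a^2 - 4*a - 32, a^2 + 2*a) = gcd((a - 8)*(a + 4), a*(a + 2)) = 1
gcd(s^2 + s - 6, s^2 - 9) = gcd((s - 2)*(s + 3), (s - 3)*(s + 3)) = s + 3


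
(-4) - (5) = -9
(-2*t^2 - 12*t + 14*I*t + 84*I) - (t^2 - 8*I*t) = -3*t^2 - 12*t + 22*I*t + 84*I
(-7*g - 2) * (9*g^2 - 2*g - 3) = -63*g^3 - 4*g^2 + 25*g + 6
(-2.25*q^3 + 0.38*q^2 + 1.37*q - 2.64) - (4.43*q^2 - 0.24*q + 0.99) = -2.25*q^3 - 4.05*q^2 + 1.61*q - 3.63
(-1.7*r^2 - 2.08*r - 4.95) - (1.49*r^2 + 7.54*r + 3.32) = -3.19*r^2 - 9.62*r - 8.27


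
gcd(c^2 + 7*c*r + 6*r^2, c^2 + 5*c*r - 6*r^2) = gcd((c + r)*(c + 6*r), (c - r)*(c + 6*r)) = c + 6*r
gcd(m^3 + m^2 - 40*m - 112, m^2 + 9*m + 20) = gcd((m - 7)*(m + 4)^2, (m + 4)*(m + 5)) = m + 4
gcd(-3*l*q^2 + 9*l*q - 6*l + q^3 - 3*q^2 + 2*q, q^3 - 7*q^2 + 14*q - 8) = q^2 - 3*q + 2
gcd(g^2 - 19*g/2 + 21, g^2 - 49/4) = g - 7/2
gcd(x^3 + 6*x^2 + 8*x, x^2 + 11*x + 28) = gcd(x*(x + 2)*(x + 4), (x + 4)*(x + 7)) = x + 4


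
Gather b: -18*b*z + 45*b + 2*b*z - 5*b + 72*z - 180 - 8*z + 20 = b*(40 - 16*z) + 64*z - 160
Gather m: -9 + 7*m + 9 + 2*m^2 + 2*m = 2*m^2 + 9*m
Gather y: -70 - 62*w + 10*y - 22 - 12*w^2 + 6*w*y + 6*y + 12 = -12*w^2 - 62*w + y*(6*w + 16) - 80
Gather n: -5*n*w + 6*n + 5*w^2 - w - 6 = n*(6 - 5*w) + 5*w^2 - w - 6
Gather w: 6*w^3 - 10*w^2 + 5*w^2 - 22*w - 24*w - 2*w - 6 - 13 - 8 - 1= 6*w^3 - 5*w^2 - 48*w - 28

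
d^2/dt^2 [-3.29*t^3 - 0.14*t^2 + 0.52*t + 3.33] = -19.74*t - 0.28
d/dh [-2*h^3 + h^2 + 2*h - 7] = -6*h^2 + 2*h + 2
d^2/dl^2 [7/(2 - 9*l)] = -1134/(9*l - 2)^3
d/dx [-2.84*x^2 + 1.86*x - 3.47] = 1.86 - 5.68*x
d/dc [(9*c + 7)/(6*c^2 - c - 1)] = (54*c^2 - 9*c - (9*c + 7)*(12*c - 1) - 9)/(-6*c^2 + c + 1)^2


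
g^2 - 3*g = g*(g - 3)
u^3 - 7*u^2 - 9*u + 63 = (u - 7)*(u - 3)*(u + 3)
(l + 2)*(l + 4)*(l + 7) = l^3 + 13*l^2 + 50*l + 56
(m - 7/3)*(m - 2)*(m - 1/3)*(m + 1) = m^4 - 11*m^3/3 + 13*m^2/9 + 41*m/9 - 14/9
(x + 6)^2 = x^2 + 12*x + 36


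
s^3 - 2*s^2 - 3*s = s*(s - 3)*(s + 1)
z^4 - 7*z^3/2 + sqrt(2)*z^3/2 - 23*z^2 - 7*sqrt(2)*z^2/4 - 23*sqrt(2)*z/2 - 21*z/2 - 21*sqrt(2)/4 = (z - 7)*(z + 1/2)*(z + 3)*(z + sqrt(2)/2)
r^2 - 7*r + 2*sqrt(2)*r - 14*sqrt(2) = (r - 7)*(r + 2*sqrt(2))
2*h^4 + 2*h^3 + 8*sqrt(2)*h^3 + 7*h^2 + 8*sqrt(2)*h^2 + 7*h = h*(h + 7*sqrt(2)/2)*(sqrt(2)*h + 1)*(sqrt(2)*h + sqrt(2))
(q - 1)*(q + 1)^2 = q^3 + q^2 - q - 1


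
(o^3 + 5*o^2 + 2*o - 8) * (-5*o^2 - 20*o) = -5*o^5 - 45*o^4 - 110*o^3 + 160*o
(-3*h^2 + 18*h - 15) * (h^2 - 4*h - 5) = -3*h^4 + 30*h^3 - 72*h^2 - 30*h + 75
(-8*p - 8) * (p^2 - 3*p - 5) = -8*p^3 + 16*p^2 + 64*p + 40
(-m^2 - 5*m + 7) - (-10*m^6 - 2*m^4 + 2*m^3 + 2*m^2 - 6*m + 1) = 10*m^6 + 2*m^4 - 2*m^3 - 3*m^2 + m + 6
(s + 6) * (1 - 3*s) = -3*s^2 - 17*s + 6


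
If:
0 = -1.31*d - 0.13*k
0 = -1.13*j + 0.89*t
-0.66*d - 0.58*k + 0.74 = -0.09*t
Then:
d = -0.0173590504451039*t - 0.142729970326409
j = 0.787610619469027*t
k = 0.174925816023739*t + 1.43827893175074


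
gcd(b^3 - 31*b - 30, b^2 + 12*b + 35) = b + 5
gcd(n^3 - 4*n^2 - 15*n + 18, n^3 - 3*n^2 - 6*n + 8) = n - 1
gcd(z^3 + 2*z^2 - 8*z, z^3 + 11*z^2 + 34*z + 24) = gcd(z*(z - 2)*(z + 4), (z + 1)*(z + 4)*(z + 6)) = z + 4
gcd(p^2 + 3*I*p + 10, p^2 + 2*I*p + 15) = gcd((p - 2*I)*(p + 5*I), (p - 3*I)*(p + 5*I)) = p + 5*I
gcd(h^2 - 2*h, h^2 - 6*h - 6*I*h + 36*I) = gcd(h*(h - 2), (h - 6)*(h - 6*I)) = 1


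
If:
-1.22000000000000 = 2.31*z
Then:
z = -0.53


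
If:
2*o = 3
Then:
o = 3/2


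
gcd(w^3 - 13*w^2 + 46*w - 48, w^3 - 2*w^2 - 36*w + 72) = w - 2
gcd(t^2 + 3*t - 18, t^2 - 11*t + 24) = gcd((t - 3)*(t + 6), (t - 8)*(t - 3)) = t - 3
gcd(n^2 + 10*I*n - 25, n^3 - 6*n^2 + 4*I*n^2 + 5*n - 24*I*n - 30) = n + 5*I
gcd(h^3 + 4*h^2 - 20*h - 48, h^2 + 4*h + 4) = h + 2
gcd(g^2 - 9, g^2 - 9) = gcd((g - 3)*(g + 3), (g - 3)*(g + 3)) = g^2 - 9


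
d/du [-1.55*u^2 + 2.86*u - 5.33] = 2.86 - 3.1*u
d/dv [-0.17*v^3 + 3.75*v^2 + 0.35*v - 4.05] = -0.51*v^2 + 7.5*v + 0.35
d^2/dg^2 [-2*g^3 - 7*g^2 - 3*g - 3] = -12*g - 14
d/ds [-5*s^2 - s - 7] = -10*s - 1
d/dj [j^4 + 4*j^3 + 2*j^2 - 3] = 4*j*(j^2 + 3*j + 1)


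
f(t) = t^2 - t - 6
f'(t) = 2*t - 1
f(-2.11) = 0.56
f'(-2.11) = -5.22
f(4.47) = 9.51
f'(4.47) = 7.94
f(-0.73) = -4.74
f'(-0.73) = -2.46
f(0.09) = -6.08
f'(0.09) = -0.82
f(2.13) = -3.59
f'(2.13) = 3.26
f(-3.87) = 12.85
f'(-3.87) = -8.74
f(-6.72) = 45.88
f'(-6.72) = -14.44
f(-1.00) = -4.00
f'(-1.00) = -3.00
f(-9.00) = 84.00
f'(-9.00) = -19.00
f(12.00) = 126.00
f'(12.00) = 23.00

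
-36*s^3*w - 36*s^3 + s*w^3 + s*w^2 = (-6*s + w)*(6*s + w)*(s*w + s)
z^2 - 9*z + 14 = (z - 7)*(z - 2)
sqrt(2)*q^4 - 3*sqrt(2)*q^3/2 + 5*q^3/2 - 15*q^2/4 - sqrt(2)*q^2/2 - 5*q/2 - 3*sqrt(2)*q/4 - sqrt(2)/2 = (q - 2)*(q + 1/2)*(q + sqrt(2))*(sqrt(2)*q + 1/2)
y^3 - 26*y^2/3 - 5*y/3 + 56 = (y - 8)*(y - 3)*(y + 7/3)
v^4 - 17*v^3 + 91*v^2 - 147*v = v*(v - 7)^2*(v - 3)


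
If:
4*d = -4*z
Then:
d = -z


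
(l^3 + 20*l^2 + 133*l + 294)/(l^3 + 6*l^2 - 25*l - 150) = (l^2 + 14*l + 49)/(l^2 - 25)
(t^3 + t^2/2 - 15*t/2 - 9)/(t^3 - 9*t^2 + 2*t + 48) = (t + 3/2)/(t - 8)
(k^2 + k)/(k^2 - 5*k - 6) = k/(k - 6)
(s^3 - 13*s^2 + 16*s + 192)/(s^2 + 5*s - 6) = (s^3 - 13*s^2 + 16*s + 192)/(s^2 + 5*s - 6)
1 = 1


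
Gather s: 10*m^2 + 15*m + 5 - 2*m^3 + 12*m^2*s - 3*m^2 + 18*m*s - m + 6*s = -2*m^3 + 7*m^2 + 14*m + s*(12*m^2 + 18*m + 6) + 5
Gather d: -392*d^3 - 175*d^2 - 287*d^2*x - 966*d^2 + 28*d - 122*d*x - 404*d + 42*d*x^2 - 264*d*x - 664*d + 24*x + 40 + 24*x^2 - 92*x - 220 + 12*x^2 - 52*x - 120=-392*d^3 + d^2*(-287*x - 1141) + d*(42*x^2 - 386*x - 1040) + 36*x^2 - 120*x - 300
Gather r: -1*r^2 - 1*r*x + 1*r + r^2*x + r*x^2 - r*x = r^2*(x - 1) + r*(x^2 - 2*x + 1)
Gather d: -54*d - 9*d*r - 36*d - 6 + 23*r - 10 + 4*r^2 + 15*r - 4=d*(-9*r - 90) + 4*r^2 + 38*r - 20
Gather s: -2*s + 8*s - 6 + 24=6*s + 18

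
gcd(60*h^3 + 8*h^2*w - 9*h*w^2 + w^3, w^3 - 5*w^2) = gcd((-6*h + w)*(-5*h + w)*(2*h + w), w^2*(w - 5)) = 1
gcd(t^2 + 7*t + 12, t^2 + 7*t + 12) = t^2 + 7*t + 12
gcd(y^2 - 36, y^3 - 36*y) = y^2 - 36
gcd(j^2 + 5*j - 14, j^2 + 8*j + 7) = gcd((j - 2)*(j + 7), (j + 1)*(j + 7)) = j + 7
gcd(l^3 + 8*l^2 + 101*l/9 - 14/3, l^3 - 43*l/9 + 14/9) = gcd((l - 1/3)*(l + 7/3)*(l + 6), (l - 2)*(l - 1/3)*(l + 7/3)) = l^2 + 2*l - 7/9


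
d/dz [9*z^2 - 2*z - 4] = 18*z - 2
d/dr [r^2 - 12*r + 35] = 2*r - 12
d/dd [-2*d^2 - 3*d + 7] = -4*d - 3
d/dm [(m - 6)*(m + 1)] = 2*m - 5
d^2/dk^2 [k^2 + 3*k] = 2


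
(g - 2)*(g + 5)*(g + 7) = g^3 + 10*g^2 + 11*g - 70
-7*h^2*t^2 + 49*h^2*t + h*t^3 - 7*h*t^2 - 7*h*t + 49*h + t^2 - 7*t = (-7*h + t)*(t - 7)*(h*t + 1)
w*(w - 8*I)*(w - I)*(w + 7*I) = w^4 - 2*I*w^3 + 55*w^2 - 56*I*w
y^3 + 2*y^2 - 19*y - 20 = (y - 4)*(y + 1)*(y + 5)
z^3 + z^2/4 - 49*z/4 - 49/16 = (z - 7/2)*(z + 1/4)*(z + 7/2)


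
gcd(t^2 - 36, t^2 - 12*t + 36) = t - 6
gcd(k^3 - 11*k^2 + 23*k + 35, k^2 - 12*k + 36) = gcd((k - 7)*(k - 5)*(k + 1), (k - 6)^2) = 1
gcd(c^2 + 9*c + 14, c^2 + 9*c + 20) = 1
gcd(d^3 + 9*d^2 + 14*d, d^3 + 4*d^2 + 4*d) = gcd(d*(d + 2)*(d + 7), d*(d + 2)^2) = d^2 + 2*d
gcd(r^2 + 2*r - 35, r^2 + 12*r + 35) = r + 7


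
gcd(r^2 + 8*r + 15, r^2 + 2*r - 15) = r + 5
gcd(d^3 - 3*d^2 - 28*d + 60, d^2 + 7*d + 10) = d + 5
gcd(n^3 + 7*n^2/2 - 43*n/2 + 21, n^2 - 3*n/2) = n - 3/2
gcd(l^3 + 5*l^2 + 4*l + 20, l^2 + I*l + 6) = l - 2*I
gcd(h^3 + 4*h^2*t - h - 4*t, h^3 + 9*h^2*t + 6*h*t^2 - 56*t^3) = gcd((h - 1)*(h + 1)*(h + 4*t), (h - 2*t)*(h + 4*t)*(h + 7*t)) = h + 4*t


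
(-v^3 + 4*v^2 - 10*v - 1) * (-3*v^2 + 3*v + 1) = 3*v^5 - 15*v^4 + 41*v^3 - 23*v^2 - 13*v - 1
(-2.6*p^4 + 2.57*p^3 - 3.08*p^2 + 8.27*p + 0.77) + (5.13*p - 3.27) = -2.6*p^4 + 2.57*p^3 - 3.08*p^2 + 13.4*p - 2.5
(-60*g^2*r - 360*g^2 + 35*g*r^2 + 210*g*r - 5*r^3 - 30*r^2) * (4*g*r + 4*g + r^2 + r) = -240*g^3*r^2 - 1680*g^3*r - 1440*g^3 + 80*g^2*r^3 + 560*g^2*r^2 + 480*g^2*r + 15*g*r^4 + 105*g*r^3 + 90*g*r^2 - 5*r^5 - 35*r^4 - 30*r^3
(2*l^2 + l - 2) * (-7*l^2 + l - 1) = -14*l^4 - 5*l^3 + 13*l^2 - 3*l + 2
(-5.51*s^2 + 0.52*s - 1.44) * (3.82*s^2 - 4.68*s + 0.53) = -21.0482*s^4 + 27.7732*s^3 - 10.8547*s^2 + 7.0148*s - 0.7632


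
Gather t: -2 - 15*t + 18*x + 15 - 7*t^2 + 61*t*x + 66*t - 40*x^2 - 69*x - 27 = -7*t^2 + t*(61*x + 51) - 40*x^2 - 51*x - 14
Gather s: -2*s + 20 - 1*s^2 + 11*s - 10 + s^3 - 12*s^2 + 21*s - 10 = s^3 - 13*s^2 + 30*s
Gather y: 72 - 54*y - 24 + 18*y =48 - 36*y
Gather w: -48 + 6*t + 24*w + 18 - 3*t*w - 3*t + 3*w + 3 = 3*t + w*(27 - 3*t) - 27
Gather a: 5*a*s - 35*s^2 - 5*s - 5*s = 5*a*s - 35*s^2 - 10*s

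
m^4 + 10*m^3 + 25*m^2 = m^2*(m + 5)^2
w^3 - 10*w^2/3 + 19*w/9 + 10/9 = (w - 2)*(w - 5/3)*(w + 1/3)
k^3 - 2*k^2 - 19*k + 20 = (k - 5)*(k - 1)*(k + 4)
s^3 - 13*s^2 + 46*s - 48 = (s - 8)*(s - 3)*(s - 2)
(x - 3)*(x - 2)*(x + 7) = x^3 + 2*x^2 - 29*x + 42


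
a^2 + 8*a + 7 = (a + 1)*(a + 7)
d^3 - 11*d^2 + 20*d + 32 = (d - 8)*(d - 4)*(d + 1)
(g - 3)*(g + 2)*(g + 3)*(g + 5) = g^4 + 7*g^3 + g^2 - 63*g - 90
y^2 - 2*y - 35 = (y - 7)*(y + 5)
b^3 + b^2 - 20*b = b*(b - 4)*(b + 5)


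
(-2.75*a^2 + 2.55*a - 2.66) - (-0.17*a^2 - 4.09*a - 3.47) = -2.58*a^2 + 6.64*a + 0.81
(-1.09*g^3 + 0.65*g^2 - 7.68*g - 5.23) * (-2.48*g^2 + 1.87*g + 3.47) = 2.7032*g^5 - 3.6503*g^4 + 16.4796*g^3 + 0.8643*g^2 - 36.4297*g - 18.1481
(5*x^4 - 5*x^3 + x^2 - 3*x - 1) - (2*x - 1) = 5*x^4 - 5*x^3 + x^2 - 5*x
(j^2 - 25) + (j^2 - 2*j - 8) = 2*j^2 - 2*j - 33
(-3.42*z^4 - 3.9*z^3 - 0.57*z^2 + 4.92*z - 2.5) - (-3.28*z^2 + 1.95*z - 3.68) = -3.42*z^4 - 3.9*z^3 + 2.71*z^2 + 2.97*z + 1.18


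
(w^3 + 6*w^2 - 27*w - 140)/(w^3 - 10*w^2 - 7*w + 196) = (w^2 + 2*w - 35)/(w^2 - 14*w + 49)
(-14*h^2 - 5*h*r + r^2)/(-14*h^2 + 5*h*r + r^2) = (-14*h^2 - 5*h*r + r^2)/(-14*h^2 + 5*h*r + r^2)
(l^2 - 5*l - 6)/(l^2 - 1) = (l - 6)/(l - 1)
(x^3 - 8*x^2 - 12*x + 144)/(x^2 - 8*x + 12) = (x^2 - 2*x - 24)/(x - 2)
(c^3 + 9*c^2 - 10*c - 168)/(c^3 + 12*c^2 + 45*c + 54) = (c^2 + 3*c - 28)/(c^2 + 6*c + 9)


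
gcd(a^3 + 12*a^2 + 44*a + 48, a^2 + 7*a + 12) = a + 4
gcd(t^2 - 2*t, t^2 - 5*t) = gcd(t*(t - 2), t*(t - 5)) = t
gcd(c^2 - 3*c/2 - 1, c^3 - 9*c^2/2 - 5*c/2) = c + 1/2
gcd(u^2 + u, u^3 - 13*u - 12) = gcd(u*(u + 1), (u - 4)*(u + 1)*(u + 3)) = u + 1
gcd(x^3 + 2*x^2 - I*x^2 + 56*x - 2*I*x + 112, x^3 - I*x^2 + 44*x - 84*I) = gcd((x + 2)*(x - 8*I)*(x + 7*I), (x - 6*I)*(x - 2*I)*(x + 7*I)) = x + 7*I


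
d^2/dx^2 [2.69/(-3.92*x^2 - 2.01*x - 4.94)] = (82.671232*x^2 + 42.390096*x - 2.69*(7.84*x + 2.01)*(15.68*x + 4.02) + 104.182624)/(3.92*x^2 + 2.01*x + 4.94)^3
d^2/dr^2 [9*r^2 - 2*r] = 18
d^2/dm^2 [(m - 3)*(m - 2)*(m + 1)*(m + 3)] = 12*m^2 - 6*m - 22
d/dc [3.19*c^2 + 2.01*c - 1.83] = 6.38*c + 2.01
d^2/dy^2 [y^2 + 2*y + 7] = 2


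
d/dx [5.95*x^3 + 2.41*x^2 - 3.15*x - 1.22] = 17.85*x^2 + 4.82*x - 3.15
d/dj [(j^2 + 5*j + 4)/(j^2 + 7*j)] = 2*(j^2 - 4*j - 14)/(j^2*(j^2 + 14*j + 49))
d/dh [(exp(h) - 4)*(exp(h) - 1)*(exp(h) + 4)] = (3*exp(2*h) - 2*exp(h) - 16)*exp(h)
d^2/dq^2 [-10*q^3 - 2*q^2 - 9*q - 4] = -60*q - 4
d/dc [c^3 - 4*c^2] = c*(3*c - 8)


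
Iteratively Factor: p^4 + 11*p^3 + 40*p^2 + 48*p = (p)*(p^3 + 11*p^2 + 40*p + 48) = p*(p + 4)*(p^2 + 7*p + 12) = p*(p + 3)*(p + 4)*(p + 4)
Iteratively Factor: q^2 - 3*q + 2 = (q - 2)*(q - 1)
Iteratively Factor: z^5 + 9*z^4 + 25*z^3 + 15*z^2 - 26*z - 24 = (z + 3)*(z^4 + 6*z^3 + 7*z^2 - 6*z - 8) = (z + 1)*(z + 3)*(z^3 + 5*z^2 + 2*z - 8) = (z + 1)*(z + 3)*(z + 4)*(z^2 + z - 2) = (z + 1)*(z + 2)*(z + 3)*(z + 4)*(z - 1)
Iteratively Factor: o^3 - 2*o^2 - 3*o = (o + 1)*(o^2 - 3*o) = (o - 3)*(o + 1)*(o)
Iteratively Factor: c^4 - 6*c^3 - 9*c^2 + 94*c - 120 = (c - 2)*(c^3 - 4*c^2 - 17*c + 60) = (c - 5)*(c - 2)*(c^2 + c - 12) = (c - 5)*(c - 2)*(c + 4)*(c - 3)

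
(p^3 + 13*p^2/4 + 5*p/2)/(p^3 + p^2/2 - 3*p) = (4*p + 5)/(2*(2*p - 3))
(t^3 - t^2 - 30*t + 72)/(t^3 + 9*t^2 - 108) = (t - 4)/(t + 6)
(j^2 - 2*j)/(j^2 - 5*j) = (j - 2)/(j - 5)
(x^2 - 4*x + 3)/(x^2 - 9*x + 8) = (x - 3)/(x - 8)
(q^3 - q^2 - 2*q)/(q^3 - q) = (q - 2)/(q - 1)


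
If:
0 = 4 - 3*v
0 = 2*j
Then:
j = 0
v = 4/3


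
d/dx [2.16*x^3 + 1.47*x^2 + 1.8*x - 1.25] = 6.48*x^2 + 2.94*x + 1.8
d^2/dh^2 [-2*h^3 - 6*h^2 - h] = -12*h - 12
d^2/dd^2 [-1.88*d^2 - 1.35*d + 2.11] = -3.76000000000000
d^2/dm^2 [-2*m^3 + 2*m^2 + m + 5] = 4 - 12*m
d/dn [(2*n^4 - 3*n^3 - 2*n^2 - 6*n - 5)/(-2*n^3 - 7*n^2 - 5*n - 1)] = (-4*n^6 - 28*n^5 - 13*n^4 - 2*n^3 - 53*n^2 - 66*n - 19)/(4*n^6 + 28*n^5 + 69*n^4 + 74*n^3 + 39*n^2 + 10*n + 1)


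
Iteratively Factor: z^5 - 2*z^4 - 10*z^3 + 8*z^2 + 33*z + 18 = (z + 1)*(z^4 - 3*z^3 - 7*z^2 + 15*z + 18) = (z + 1)*(z + 2)*(z^3 - 5*z^2 + 3*z + 9) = (z - 3)*(z + 1)*(z + 2)*(z^2 - 2*z - 3) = (z - 3)*(z + 1)^2*(z + 2)*(z - 3)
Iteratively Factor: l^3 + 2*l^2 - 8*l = (l + 4)*(l^2 - 2*l) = l*(l + 4)*(l - 2)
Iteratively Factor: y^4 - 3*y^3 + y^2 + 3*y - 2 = (y + 1)*(y^3 - 4*y^2 + 5*y - 2) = (y - 1)*(y + 1)*(y^2 - 3*y + 2) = (y - 1)^2*(y + 1)*(y - 2)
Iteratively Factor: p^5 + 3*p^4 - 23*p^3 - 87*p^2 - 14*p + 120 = (p - 5)*(p^4 + 8*p^3 + 17*p^2 - 2*p - 24) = (p - 5)*(p + 2)*(p^3 + 6*p^2 + 5*p - 12) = (p - 5)*(p - 1)*(p + 2)*(p^2 + 7*p + 12) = (p - 5)*(p - 1)*(p + 2)*(p + 4)*(p + 3)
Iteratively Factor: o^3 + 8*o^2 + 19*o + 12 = (o + 3)*(o^2 + 5*o + 4) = (o + 3)*(o + 4)*(o + 1)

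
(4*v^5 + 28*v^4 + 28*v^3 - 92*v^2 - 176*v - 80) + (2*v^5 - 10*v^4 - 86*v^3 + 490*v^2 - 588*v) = 6*v^5 + 18*v^4 - 58*v^3 + 398*v^2 - 764*v - 80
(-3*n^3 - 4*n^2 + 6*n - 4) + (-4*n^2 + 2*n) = -3*n^3 - 8*n^2 + 8*n - 4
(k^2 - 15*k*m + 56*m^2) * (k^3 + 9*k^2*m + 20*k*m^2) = k^5 - 6*k^4*m - 59*k^3*m^2 + 204*k^2*m^3 + 1120*k*m^4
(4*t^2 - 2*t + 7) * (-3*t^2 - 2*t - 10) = -12*t^4 - 2*t^3 - 57*t^2 + 6*t - 70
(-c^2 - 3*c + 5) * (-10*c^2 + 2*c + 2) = 10*c^4 + 28*c^3 - 58*c^2 + 4*c + 10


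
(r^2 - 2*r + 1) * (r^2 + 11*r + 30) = r^4 + 9*r^3 + 9*r^2 - 49*r + 30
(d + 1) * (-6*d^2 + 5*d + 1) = -6*d^3 - d^2 + 6*d + 1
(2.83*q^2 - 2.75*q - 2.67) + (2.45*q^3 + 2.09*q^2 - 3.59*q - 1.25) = 2.45*q^3 + 4.92*q^2 - 6.34*q - 3.92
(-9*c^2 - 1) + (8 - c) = -9*c^2 - c + 7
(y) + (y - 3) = 2*y - 3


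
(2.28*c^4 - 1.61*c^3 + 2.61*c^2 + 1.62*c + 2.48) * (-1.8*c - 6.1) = -4.104*c^5 - 11.01*c^4 + 5.123*c^3 - 18.837*c^2 - 14.346*c - 15.128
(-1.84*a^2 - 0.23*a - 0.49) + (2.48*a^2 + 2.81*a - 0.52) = 0.64*a^2 + 2.58*a - 1.01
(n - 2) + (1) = n - 1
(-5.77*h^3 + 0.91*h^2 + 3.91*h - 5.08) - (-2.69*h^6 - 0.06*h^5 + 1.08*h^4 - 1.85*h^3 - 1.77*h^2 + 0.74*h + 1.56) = 2.69*h^6 + 0.06*h^5 - 1.08*h^4 - 3.92*h^3 + 2.68*h^2 + 3.17*h - 6.64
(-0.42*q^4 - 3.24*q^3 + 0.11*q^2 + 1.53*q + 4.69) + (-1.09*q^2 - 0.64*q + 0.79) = -0.42*q^4 - 3.24*q^3 - 0.98*q^2 + 0.89*q + 5.48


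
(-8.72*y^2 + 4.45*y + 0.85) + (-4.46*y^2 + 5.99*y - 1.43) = -13.18*y^2 + 10.44*y - 0.58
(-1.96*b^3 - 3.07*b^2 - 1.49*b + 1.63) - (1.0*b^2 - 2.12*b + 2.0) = -1.96*b^3 - 4.07*b^2 + 0.63*b - 0.37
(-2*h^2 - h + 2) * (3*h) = -6*h^3 - 3*h^2 + 6*h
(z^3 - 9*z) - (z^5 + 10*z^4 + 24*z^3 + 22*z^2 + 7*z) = -z^5 - 10*z^4 - 23*z^3 - 22*z^2 - 16*z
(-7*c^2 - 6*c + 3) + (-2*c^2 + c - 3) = -9*c^2 - 5*c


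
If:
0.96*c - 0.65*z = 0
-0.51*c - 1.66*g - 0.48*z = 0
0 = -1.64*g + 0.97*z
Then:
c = 0.00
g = 0.00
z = 0.00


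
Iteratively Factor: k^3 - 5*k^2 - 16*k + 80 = (k + 4)*(k^2 - 9*k + 20) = (k - 5)*(k + 4)*(k - 4)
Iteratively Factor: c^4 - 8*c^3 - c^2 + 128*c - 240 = (c - 3)*(c^3 - 5*c^2 - 16*c + 80) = (c - 4)*(c - 3)*(c^2 - c - 20) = (c - 4)*(c - 3)*(c + 4)*(c - 5)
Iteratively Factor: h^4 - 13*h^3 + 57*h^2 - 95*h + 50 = (h - 5)*(h^3 - 8*h^2 + 17*h - 10) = (h - 5)^2*(h^2 - 3*h + 2) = (h - 5)^2*(h - 1)*(h - 2)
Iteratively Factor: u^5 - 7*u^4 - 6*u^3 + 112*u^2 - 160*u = (u - 5)*(u^4 - 2*u^3 - 16*u^2 + 32*u) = (u - 5)*(u - 2)*(u^3 - 16*u) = u*(u - 5)*(u - 2)*(u^2 - 16) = u*(u - 5)*(u - 2)*(u + 4)*(u - 4)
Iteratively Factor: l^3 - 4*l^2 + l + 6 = (l + 1)*(l^2 - 5*l + 6) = (l - 2)*(l + 1)*(l - 3)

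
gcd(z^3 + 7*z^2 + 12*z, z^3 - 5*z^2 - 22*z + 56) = z + 4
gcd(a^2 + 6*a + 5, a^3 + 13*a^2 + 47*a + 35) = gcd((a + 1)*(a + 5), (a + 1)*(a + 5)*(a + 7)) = a^2 + 6*a + 5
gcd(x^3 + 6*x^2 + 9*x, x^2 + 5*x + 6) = x + 3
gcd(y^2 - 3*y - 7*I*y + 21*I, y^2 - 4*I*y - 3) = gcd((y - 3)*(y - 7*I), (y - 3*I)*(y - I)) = 1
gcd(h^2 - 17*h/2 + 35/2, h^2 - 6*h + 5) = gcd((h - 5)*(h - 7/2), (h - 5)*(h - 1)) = h - 5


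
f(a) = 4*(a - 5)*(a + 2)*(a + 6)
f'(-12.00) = 1328.00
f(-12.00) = -4080.00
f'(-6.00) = 176.00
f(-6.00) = 0.00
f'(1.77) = -31.93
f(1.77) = -378.46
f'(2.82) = 51.11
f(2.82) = -370.71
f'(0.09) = -109.74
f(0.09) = -249.98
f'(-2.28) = -104.34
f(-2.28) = 30.33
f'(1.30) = -60.52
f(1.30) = -356.53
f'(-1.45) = -121.57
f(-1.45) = -64.56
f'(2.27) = 4.31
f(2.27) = -385.62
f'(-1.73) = -117.61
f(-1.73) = -31.04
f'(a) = 4*(a - 5)*(a + 2) + 4*(a - 5)*(a + 6) + 4*(a + 2)*(a + 6) = 12*a^2 + 24*a - 112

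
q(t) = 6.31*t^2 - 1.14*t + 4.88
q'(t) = 12.62*t - 1.14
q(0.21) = 4.92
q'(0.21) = 1.51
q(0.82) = 8.19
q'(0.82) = 9.21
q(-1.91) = 30.08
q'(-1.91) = -25.24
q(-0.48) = 6.88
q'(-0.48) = -7.20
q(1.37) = 15.16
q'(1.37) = 16.15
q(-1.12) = 14.07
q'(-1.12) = -15.27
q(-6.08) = 245.07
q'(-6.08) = -77.87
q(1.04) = 10.52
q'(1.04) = 11.98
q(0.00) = 4.88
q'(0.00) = -1.14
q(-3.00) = 65.09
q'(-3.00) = -39.00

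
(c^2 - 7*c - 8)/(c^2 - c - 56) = (c + 1)/(c + 7)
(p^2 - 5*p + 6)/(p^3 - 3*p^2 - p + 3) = (p - 2)/(p^2 - 1)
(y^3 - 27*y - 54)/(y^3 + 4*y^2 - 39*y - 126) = (y + 3)/(y + 7)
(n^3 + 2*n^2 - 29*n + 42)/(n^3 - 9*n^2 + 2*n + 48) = (n^2 + 5*n - 14)/(n^2 - 6*n - 16)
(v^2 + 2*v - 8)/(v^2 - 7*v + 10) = (v + 4)/(v - 5)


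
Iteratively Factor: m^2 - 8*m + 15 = (m - 5)*(m - 3)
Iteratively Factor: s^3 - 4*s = (s)*(s^2 - 4) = s*(s - 2)*(s + 2)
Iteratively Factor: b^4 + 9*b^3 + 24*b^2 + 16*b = (b + 4)*(b^3 + 5*b^2 + 4*b) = (b + 1)*(b + 4)*(b^2 + 4*b) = (b + 1)*(b + 4)^2*(b)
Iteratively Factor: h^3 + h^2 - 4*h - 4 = (h + 1)*(h^2 - 4) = (h - 2)*(h + 1)*(h + 2)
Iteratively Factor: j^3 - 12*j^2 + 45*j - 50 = (j - 5)*(j^2 - 7*j + 10) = (j - 5)^2*(j - 2)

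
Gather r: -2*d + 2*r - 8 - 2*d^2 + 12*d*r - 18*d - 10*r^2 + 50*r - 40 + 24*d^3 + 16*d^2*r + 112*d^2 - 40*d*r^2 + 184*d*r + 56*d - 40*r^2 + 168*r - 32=24*d^3 + 110*d^2 + 36*d + r^2*(-40*d - 50) + r*(16*d^2 + 196*d + 220) - 80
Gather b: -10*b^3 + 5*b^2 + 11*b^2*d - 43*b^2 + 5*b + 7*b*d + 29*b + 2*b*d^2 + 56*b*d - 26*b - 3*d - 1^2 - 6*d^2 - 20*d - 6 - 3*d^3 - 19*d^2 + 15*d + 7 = -10*b^3 + b^2*(11*d - 38) + b*(2*d^2 + 63*d + 8) - 3*d^3 - 25*d^2 - 8*d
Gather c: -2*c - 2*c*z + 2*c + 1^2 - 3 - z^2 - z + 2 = -2*c*z - z^2 - z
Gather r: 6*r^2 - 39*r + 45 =6*r^2 - 39*r + 45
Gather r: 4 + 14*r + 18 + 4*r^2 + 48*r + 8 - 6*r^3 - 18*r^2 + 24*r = -6*r^3 - 14*r^2 + 86*r + 30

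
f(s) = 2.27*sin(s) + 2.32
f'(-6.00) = 2.18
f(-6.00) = 2.95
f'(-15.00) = -1.72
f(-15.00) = 0.84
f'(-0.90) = 1.41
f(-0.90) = 0.54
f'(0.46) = 2.03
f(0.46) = 3.33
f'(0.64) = 1.82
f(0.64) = 3.68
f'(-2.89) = -2.20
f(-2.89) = 1.75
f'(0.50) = 1.99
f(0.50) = 3.41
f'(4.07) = -1.36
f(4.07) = 0.50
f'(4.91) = 0.45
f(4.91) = 0.09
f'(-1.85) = -0.63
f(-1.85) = 0.14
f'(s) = 2.27*cos(s)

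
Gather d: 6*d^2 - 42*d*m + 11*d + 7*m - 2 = 6*d^2 + d*(11 - 42*m) + 7*m - 2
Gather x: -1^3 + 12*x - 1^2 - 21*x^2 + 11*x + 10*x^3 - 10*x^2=10*x^3 - 31*x^2 + 23*x - 2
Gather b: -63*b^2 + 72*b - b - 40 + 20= -63*b^2 + 71*b - 20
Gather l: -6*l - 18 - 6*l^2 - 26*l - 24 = -6*l^2 - 32*l - 42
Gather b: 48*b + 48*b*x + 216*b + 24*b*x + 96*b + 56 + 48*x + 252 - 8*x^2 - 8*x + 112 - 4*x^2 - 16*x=b*(72*x + 360) - 12*x^2 + 24*x + 420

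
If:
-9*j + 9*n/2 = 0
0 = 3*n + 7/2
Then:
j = -7/12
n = -7/6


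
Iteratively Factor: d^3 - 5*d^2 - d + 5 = (d - 5)*(d^2 - 1) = (d - 5)*(d - 1)*(d + 1)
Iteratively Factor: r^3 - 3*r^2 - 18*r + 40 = (r - 2)*(r^2 - r - 20) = (r - 5)*(r - 2)*(r + 4)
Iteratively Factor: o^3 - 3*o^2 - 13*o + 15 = (o + 3)*(o^2 - 6*o + 5) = (o - 5)*(o + 3)*(o - 1)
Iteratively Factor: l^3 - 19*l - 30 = (l + 2)*(l^2 - 2*l - 15) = (l + 2)*(l + 3)*(l - 5)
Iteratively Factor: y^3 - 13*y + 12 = (y + 4)*(y^2 - 4*y + 3) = (y - 1)*(y + 4)*(y - 3)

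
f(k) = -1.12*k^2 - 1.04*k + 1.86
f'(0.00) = -1.04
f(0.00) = 1.86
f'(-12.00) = 25.84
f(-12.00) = -146.94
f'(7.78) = -18.47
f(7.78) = -74.02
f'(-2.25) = 4.00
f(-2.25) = -1.47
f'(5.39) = -13.11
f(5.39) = -36.28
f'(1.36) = -4.09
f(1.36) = -1.63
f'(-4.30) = 8.59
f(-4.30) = -14.38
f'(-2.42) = 4.38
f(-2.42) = -2.18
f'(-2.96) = 5.59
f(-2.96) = -4.87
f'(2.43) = -6.48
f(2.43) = -7.28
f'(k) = -2.24*k - 1.04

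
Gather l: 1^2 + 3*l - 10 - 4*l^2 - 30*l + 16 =-4*l^2 - 27*l + 7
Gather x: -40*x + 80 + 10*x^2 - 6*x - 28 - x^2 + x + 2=9*x^2 - 45*x + 54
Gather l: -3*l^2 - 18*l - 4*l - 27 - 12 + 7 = -3*l^2 - 22*l - 32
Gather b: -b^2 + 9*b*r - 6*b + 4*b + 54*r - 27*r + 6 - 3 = -b^2 + b*(9*r - 2) + 27*r + 3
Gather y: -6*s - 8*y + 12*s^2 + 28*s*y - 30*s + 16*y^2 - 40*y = 12*s^2 - 36*s + 16*y^2 + y*(28*s - 48)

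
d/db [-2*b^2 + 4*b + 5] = 4 - 4*b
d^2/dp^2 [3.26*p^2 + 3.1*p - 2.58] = 6.52000000000000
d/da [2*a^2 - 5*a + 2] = 4*a - 5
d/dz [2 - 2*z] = -2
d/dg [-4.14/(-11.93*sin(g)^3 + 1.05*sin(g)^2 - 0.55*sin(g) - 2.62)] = (-148.1706*sin(g)^2 + 8.694*sin(g) - 2.277)*cos(g)/(11.93*sin(g)^3 - 1.05*sin(g)^2 + 0.55*sin(g) + 2.62)^2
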